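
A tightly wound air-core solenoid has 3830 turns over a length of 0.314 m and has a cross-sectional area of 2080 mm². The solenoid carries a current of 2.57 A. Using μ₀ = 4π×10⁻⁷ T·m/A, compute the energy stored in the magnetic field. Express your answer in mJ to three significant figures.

U ≈ 403 mJ

A = 2080 mm² = 2.080×10^-3 m².
L = μ₀N²A/ℓ = (4π×10⁻⁷)(3830)²(2.080×10^-3)/(0.314) = 0.1221 H.
U = ½LI² = ½(0.1221)(2.57)² = 0.4033 J.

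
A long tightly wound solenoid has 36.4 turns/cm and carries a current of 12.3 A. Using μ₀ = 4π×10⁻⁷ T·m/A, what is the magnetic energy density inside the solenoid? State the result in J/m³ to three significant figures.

u ≈ 1260 J/m³

B = μ₀nI = (4π×10⁻⁷)(3.640×10^3)(12.3) = 5.626×10^-2 T.
u = B²/(2μ₀) = (5.626×10^-2)²/(2×4π×10⁻⁷) = 1.259×10^3 J/m³.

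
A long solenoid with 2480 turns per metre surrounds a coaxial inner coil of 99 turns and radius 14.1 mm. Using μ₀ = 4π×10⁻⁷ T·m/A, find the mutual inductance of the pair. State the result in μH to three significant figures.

The outer solenoid produces a uniform field B₁ = μ₀n₁I₁ across the inner coil,
so the flux linkage is N₂Φ = N₂B₁A₂ = μ₀n₁N₂A₂·I₁, giving M = μ₀n₁N₂A₂.
A₂ = πr² = π(1.410×10^-2 m)² = 6.246×10^-4 m².
M = (4π×10⁻⁷)(2480)(99)(6.246×10^-4) = 1.927×10^-4 H.

M ≈ 193 μH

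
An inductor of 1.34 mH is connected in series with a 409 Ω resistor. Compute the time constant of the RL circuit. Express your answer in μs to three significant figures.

τ ≈ 3.28 μs

τ = L/R = (1.340×10^-3 H)/(409 Ω) = 3.276×10^-6 s.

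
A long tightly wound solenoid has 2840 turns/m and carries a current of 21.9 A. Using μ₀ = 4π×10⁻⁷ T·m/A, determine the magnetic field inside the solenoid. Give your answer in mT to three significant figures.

B ≈ 78.2 mT

Inside a long solenoid, B = μ₀nI.
B = (4π×10⁻⁷)(2.840×10^3 m⁻¹)(21.9 A) = 7.816×10^-2 T.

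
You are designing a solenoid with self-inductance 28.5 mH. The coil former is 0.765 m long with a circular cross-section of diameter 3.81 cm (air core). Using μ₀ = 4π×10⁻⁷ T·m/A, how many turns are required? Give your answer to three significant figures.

N ≈ 3900 turns

A = π(d/2)² = π(1.905×10^-2 m)² = 1.140×10^-3 m².
From L = μ₀N²A/ℓ, N = √(Lℓ / (μ₀A)).
N = √[(2.850×10^-2)(0.765) / ((4π×10⁻⁷)×1.140×10^-3)] = √(1.522×10^7) ≈ 3901.0.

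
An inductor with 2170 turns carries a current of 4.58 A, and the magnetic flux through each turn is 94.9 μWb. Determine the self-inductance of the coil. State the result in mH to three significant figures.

L ≈ 45.0 mH

Self-inductance is defined by L = NΦ_B/I (flux linkage over current).
L = (2170)(9.490×10^-5 Wb)/(4.58 A) = 4.496×10^-2 H.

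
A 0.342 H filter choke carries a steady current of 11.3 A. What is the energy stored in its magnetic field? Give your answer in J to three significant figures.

Stored magnetic energy: U = ½LI².
U = ½(0.342 H)(11.3 A)² = 21.83 J.

U ≈ 21.8 J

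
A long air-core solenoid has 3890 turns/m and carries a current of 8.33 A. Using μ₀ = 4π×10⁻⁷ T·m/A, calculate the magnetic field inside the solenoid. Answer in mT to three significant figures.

B ≈ 40.7 mT

Inside a long solenoid, B = μ₀nI.
B = (4π×10⁻⁷)(3.890×10^3 m⁻¹)(8.33 A) = 4.072×10^-2 T.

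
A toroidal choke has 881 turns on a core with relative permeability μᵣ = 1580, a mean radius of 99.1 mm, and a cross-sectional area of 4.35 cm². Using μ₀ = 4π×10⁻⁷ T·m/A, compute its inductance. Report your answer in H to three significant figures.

For a thin toroid, L = μ₀μᵣN²A/(2πR).
L = (4π×10⁻⁷)(1580)(881)²(4.350×10^-4) / (2π×9.910×10^-2 m) = 1.077 H.

L ≈ 1.08 H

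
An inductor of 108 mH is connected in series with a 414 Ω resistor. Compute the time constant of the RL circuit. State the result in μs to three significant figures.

τ = L/R = (0.108 H)/(414 Ω) = 2.609×10^-4 s.

τ ≈ 261 μs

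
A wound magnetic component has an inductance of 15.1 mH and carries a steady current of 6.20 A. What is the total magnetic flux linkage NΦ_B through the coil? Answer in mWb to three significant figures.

NΦ_B ≈ 93.6 mWb

From L = NΦ_B/I, the flux linkage is NΦ_B = LI.
NΦ_B = (1.510×10^-2 H)(6.20 A) = 9.362×10^-2 Wb.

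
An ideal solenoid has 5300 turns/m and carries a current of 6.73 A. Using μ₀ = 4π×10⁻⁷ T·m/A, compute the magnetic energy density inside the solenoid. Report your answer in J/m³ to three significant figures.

B = μ₀nI = (4π×10⁻⁷)(5.300×10^3)(6.73) = 4.482×10^-2 T.
u = B²/(2μ₀) = (4.482×10^-2)²/(2×4π×10⁻⁷) = 799.4 J/m³.

u ≈ 799 J/m³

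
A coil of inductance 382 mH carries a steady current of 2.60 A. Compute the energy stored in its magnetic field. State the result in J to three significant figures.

U ≈ 1.29 J

Stored magnetic energy: U = ½LI².
U = ½(0.382 H)(2.60 A)² = 1.291 J.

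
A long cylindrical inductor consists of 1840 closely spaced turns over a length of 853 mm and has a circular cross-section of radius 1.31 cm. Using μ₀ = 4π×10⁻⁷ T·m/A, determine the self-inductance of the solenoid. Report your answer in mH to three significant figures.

A = πr² = π(1.310×10^-2 m)² = 5.391×10^-4 m².
For a long solenoid, L = μ₀N²A/ℓ.
L = (4π×10⁻⁷)(1840)²(5.391×10^-4)/(0.853 m) = 2.689×10^-3 H.

L ≈ 2.69 mH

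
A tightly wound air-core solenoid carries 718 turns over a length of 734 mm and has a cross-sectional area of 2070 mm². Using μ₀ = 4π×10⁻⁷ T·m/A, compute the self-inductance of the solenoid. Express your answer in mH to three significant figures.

L ≈ 1.83 mH

A = 2070 mm² = 2.070×10^-3 m².
For a long solenoid, L = μ₀N²A/ℓ.
L = (4π×10⁻⁷)(718)²(2.070×10^-3)/(0.734 m) = 1.827×10^-3 H.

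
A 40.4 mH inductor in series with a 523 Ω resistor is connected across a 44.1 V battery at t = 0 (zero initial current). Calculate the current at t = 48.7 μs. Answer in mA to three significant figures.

τ = L/R = 4.040×10^-2/523 = 7.7247×10^-5 s; final current I_∞ = ε/R = 44.1/523 = 8.432×10^-2 A.
I(t) = I_∞(1 − e^(−t/τ)) with t/τ = 0.630.
I = (8.432×10^-2)(1 − e^(−0.630)) = 3.943×10^-2 A.

I ≈ 39.4 mA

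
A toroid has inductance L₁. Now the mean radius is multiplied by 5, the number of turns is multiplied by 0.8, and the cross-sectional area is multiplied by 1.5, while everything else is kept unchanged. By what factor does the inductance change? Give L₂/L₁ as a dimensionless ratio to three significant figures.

L₂/L₁ = 0.192

For a toroid, L ∝ μᵣN²A/R.
L₂/L₁ = (5)^-1 × (0.8)^2 × (1.5) = 0.192.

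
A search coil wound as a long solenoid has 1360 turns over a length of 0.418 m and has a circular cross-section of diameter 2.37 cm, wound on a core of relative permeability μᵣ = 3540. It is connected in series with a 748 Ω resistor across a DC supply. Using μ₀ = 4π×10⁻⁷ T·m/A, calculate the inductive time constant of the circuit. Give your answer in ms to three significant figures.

τ ≈ 11.6 ms

A = π(d/2)² = π(1.185×10^-2 m)² = 4.412×10^-4 m².
L = μ₀μᵣN²A/ℓ = (4π×10⁻⁷)(3540)(1360)²(4.412×10^-4)/(0.418) = 8.684 H.
τ = L/R = (8.684)/(748) = 1.161×10^-2 s.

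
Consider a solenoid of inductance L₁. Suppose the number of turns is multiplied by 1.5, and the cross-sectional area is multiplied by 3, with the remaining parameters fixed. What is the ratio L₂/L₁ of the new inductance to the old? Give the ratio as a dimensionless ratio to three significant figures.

For a solenoid, L ∝ μᵣN²A/ℓ.
L₂/L₁ = (1.5)^2 × (3) = 6.75.

L₂/L₁ = 6.75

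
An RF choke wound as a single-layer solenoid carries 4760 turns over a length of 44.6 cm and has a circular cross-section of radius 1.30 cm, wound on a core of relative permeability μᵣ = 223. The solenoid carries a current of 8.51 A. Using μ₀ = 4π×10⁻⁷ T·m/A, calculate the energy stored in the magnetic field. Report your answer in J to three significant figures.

U ≈ 274 J

A = πr² = π(1.300×10^-2 m)² = 5.309×10^-4 m².
L = μ₀μᵣN²A/ℓ = (4π×10⁻⁷)(223)(4760)²(5.309×10^-4)/(0.446) = 7.558 H.
U = ½LI² = ½(7.558)(8.51)² = 273.7 J.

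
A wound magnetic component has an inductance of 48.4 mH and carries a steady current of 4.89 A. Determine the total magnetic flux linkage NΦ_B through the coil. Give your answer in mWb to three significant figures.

From L = NΦ_B/I, the flux linkage is NΦ_B = LI.
NΦ_B = (4.840×10^-2 H)(4.89 A) = 0.2367 Wb.

NΦ_B ≈ 237 mWb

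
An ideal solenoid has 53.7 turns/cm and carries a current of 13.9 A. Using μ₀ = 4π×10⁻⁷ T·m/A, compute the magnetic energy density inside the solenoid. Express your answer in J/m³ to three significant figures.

B = μ₀nI = (4π×10⁻⁷)(5.370×10^3)(13.9) = 9.380×10^-2 T.
u = B²/(2μ₀) = (9.380×10^-2)²/(2×4π×10⁻⁷) = 3.501×10^3 J/m³.

u ≈ 3500 J/m³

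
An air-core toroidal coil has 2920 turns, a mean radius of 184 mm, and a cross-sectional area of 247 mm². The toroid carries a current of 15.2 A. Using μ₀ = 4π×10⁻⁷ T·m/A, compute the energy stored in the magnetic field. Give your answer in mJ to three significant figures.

U ≈ 264 mJ

L = μ₀N²A/(2πR) = (4π×10⁻⁷)(2920)²(2.470×10^-4)/(2π×0.184) = 2.289×10^-3 H.
U = ½LI² = ½(2.289×10^-3)(15.2)² = 0.2644 J.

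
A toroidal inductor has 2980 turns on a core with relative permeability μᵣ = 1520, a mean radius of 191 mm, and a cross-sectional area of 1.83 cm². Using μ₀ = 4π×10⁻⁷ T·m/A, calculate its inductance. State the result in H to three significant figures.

For a thin toroid, L = μ₀μᵣN²A/(2πR).
L = (4π×10⁻⁷)(1520)(2980)²(1.830×10^-4) / (2π×0.191 m) = 2.587 H.

L ≈ 2.59 H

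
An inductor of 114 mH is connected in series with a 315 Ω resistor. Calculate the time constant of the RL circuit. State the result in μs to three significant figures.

τ = L/R = (0.114 H)/(315 Ω) = 3.619×10^-4 s.

τ ≈ 362 μs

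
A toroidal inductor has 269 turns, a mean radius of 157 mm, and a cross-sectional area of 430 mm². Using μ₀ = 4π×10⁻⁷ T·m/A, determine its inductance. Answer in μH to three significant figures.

For a thin toroid, L = μ₀N²A/(2πR).
L = (4π×10⁻⁷)(269)²(4.300×10^-4) / (2π×0.157 m) = 3.964×10^-5 H.

L ≈ 39.6 μH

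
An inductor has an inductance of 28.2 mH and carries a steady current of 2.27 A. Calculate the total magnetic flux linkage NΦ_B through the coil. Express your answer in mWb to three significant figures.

From L = NΦ_B/I, the flux linkage is NΦ_B = LI.
NΦ_B = (2.820×10^-2 H)(2.27 A) = 6.401×10^-2 Wb.

NΦ_B ≈ 64.0 mWb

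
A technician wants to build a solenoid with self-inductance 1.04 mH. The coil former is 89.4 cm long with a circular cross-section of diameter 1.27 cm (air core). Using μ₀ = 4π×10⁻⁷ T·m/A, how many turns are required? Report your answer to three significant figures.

N ≈ 2420 turns

A = π(d/2)² = π(6.350×10^-3 m)² = 1.267×10^-4 m².
From L = μ₀N²A/ℓ, N = √(Lℓ / (μ₀A)).
N = √[(1.040×10^-3)(0.894) / ((4π×10⁻⁷)×1.267×10^-4)] = √(5.841×10^6) ≈ 2416.8.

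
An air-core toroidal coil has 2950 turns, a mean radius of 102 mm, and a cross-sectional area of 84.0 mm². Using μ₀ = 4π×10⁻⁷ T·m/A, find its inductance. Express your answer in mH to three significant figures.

L ≈ 1.43 mH

For a thin toroid, L = μ₀N²A/(2πR).
L = (4π×10⁻⁷)(2950)²(8.400×10^-5) / (2π×0.102 m) = 1.433×10^-3 H.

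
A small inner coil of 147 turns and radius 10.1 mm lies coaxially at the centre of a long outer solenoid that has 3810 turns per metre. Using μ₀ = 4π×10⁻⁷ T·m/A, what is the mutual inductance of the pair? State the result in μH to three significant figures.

M ≈ 226 μH

The outer solenoid produces a uniform field B₁ = μ₀n₁I₁ across the inner coil,
so the flux linkage is N₂Φ = N₂B₁A₂ = μ₀n₁N₂A₂·I₁, giving M = μ₀n₁N₂A₂.
A₂ = πr² = π(1.010×10^-2 m)² = 3.2047×10^-4 m².
M = (4π×10⁻⁷)(3810)(147)(3.2047×10^-4) = 2.256×10^-4 H.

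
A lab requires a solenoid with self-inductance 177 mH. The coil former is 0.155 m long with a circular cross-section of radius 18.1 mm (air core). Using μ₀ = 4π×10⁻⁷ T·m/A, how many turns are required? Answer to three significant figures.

A = πr² = π(1.810×10^-2 m)² = 1.029×10^-3 m².
From L = μ₀N²A/ℓ, N = √(Lℓ / (μ₀A)).
N = √[(0.177)(0.155) / ((4π×10⁻⁷)×1.029×10^-3)] = √(2.121×10^7) ≈ 4605.7.

N ≈ 4610 turns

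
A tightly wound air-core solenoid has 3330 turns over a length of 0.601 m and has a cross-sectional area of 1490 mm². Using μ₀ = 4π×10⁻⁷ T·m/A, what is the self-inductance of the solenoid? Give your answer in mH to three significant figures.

L ≈ 34.5 mH

A = 1490 mm² = 1.490×10^-3 m².
For a long solenoid, L = μ₀N²A/ℓ.
L = (4π×10⁻⁷)(3330)²(1.490×10^-3)/(0.601 m) = 3.4547×10^-2 H.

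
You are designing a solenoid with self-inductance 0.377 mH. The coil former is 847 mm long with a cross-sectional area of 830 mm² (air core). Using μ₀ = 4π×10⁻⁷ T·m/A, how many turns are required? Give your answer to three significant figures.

A = 830 mm² = 8.300×10^-4 m².
From L = μ₀N²A/ℓ, N = √(Lℓ / (μ₀A)).
N = √[(3.770×10^-4)(0.847) / ((4π×10⁻⁷)×8.300×10^-4)] = √(3.062×10^5) ≈ 553.3.

N ≈ 553 turns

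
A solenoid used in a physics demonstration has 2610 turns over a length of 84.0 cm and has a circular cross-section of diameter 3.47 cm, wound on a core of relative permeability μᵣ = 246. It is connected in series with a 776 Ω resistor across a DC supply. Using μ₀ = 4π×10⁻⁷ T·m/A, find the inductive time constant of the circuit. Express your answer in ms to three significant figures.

A = π(d/2)² = π(1.735×10^-2 m)² = 9.457×10^-4 m².
L = μ₀μᵣN²A/ℓ = (4π×10⁻⁷)(246)(2610)²(9.457×10^-4)/(0.84) = 2.371 H.
τ = L/R = (2.371)/(776) = 3.055×10^-3 s.

τ ≈ 3.06 ms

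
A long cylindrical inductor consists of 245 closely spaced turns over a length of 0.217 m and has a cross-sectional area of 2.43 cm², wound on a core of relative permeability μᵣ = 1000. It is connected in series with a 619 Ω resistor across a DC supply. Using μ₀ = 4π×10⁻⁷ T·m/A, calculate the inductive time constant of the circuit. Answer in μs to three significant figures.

τ ≈ 136 μs

A = 2.43 cm² = 2.430×10^-4 m².
L = μ₀μᵣN²A/ℓ = (4π×10⁻⁷)(1000)(245)²(2.430×10^-4)/(0.217) = 8.447×10^-2 H.
τ = L/R = (8.447×10^-2)/(619) = 1.3646×10^-4 s.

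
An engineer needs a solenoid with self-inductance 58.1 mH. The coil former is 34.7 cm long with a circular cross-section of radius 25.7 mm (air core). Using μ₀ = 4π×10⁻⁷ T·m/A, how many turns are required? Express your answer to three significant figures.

A = πr² = π(2.570×10^-2 m)² = 2.07499×10^-3 m².
From L = μ₀N²A/ℓ, N = √(Lℓ / (μ₀A)).
N = √[(5.810×10^-2)(0.347) / ((4π×10⁻⁷)×2.07499×10^-3)] = √(7.732×10^6) ≈ 2780.6.

N ≈ 2780 turns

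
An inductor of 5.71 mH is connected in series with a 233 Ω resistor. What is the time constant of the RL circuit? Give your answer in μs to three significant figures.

τ ≈ 24.5 μs

τ = L/R = (5.710×10^-3 H)/(233 Ω) = 2.451×10^-5 s.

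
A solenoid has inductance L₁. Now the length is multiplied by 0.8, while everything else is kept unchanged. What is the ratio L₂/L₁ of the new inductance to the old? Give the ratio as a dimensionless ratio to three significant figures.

L₂/L₁ = 1.25

For a solenoid, L ∝ μᵣN²A/ℓ.
L₂/L₁ = (0.8)^-1 = 1.25.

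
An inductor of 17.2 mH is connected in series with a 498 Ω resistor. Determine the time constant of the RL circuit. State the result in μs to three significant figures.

τ = L/R = (1.720×10^-2 H)/(498 Ω) = 3.454×10^-5 s.

τ ≈ 34.5 μs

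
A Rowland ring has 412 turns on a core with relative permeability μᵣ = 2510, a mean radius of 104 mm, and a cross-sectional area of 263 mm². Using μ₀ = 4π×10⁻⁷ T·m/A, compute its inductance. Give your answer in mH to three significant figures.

L ≈ 215 mH

For a thin toroid, L = μ₀μᵣN²A/(2πR).
L = (4π×10⁻⁷)(2510)(412)²(2.630×10^-4) / (2π×0.104 m) = 0.21549 H.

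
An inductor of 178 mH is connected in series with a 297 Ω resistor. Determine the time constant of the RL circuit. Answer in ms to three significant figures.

τ = L/R = (0.178 H)/(297 Ω) = 5.993×10^-4 s.

τ ≈ 0.599 ms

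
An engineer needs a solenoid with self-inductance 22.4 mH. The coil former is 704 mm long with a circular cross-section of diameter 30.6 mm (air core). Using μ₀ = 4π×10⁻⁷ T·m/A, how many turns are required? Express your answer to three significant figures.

N ≈ 4130 turns

A = π(d/2)² = π(1.530×10^-2 m)² = 7.354×10^-4 m².
From L = μ₀N²A/ℓ, N = √(Lℓ / (μ₀A)).
N = √[(2.240×10^-2)(0.704) / ((4π×10⁻⁷)×7.354×10^-4)] = √(1.706×10^7) ≈ 4130.8.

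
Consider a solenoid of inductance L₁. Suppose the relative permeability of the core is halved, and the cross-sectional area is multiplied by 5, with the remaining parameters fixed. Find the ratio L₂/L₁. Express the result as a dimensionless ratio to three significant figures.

L₂/L₁ = 2.50

For a solenoid, L ∝ μᵣN²A/ℓ.
L₂/L₁ = (0.5) × (5) = 2.50.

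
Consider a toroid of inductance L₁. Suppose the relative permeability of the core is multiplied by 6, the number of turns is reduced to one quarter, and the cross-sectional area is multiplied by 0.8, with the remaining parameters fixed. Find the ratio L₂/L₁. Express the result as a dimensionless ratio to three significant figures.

L₂/L₁ = 0.300

For a toroid, L ∝ μᵣN²A/R.
L₂/L₁ = (6) × (0.25)^2 × (0.8) = 0.300.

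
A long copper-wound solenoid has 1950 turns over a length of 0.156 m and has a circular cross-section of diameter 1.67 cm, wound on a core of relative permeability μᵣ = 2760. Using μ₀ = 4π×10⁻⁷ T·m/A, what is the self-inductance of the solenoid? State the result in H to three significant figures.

L ≈ 18.5 H

A = π(d/2)² = π(8.350×10^-3 m)² = 2.190×10^-4 m².
For a long solenoid, L = μ₀μᵣN²A/ℓ.
L = (4π×10⁻⁷)(2760)(1950)²(2.190×10^-4)/(0.156 m) = 18.52 H.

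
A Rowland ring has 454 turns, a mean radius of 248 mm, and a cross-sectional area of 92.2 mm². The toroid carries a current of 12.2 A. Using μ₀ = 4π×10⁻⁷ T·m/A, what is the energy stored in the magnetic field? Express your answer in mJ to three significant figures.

U ≈ 1.14 mJ

L = μ₀N²A/(2πR) = (4π×10⁻⁷)(454)²(9.220×10^-5)/(2π×0.248) = 1.533×10^-5 H.
U = ½LI² = ½(1.533×10^-5)(12.2)² = 1.141×10^-3 J.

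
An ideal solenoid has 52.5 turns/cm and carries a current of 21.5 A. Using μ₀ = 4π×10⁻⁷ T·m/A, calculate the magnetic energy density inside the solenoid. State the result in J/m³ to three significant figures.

B = μ₀nI = (4π×10⁻⁷)(5.250×10^3)(21.5) = 0.1418 T.
u = B²/(2μ₀) = (0.1418)²/(2×4π×10⁻⁷) = 8.005×10^3 J/m³.

u ≈ 8010 J/m³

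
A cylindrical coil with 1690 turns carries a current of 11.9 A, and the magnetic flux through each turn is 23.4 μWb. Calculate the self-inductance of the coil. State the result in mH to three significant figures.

Self-inductance is defined by L = NΦ_B/I (flux linkage over current).
L = (1690)(2.340×10^-5 Wb)/(11.9 A) = 3.323×10^-3 H.

L ≈ 3.32 mH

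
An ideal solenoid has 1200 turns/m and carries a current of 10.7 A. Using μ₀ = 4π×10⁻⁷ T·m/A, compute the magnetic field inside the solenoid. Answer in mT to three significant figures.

B ≈ 16.1 mT

Inside a long solenoid, B = μ₀nI.
B = (4π×10⁻⁷)(1.200×10^3 m⁻¹)(10.7 A) = 1.614×10^-2 T.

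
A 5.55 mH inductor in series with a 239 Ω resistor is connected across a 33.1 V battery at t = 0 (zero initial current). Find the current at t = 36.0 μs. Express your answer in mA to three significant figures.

τ = L/R = 5.550×10^-3/239 = 2.322×10^-5 s; final current I_∞ = ε/R = 33.1/239 = 0.13849 A.
I(t) = I_∞(1 − e^(−t/τ)) with t/τ = 1.550.
I = (0.13849)(1 − e^(−1.550)) = 0.1091 A.

I ≈ 109 mA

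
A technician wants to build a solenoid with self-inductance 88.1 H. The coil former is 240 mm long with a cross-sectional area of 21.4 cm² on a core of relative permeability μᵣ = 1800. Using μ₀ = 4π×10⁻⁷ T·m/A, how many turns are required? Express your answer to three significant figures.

A = 21.4 cm² = 2.140×10^-3 m².
From L = μ₀μᵣN²A/ℓ, N = √(Lℓ / (μ₀μᵣA)).
N = √[(88.1)(0.24) / ((4π×10⁻⁷)(1800)×2.140×10^-3)] = √(4.368×10^6) ≈ 2090.0.

N ≈ 2090 turns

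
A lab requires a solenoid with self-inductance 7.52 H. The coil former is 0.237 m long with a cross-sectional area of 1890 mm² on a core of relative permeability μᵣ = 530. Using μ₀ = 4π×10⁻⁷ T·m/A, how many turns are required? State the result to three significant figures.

N ≈ 1190 turns

A = 1890 mm² = 1.890×10^-3 m².
From L = μ₀μᵣN²A/ℓ, N = √(Lℓ / (μ₀μᵣA)).
N = √[(7.52)(0.237) / ((4π×10⁻⁷)(530)×1.890×10^-3)] = √(1.416×10^6) ≈ 1189.9.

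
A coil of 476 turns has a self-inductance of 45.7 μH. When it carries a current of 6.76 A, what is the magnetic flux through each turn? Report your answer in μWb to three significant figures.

Φ_B ≈ 0.649 μWb

From L = NΦ_B/I, the flux per turn is Φ_B = LI/N.
Φ_B = (4.570×10^-5 H)(6.76 A)/476 = 6.490×10^-7 Wb.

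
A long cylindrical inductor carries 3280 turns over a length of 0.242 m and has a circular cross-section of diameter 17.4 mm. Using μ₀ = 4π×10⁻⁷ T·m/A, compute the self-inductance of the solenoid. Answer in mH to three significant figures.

L ≈ 13.3 mH

A = π(d/2)² = π(8.700×10^-3 m)² = 2.378×10^-4 m².
For a long solenoid, L = μ₀N²A/ℓ.
L = (4π×10⁻⁷)(3280)²(2.378×10^-4)/(0.242 m) = 1.328×10^-2 H.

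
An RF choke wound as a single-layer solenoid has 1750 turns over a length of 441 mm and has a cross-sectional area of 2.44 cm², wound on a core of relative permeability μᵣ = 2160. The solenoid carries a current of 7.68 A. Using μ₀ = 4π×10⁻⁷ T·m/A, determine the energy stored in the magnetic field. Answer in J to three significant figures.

A = 2.44 cm² = 2.440×10^-4 m².
L = μ₀μᵣN²A/ℓ = (4π×10⁻⁷)(2160)(1750)²(2.440×10^-4)/(0.441) = 4.599 H.
U = ½LI² = ½(4.599)(7.68)² = 135.6 J.

U ≈ 136 J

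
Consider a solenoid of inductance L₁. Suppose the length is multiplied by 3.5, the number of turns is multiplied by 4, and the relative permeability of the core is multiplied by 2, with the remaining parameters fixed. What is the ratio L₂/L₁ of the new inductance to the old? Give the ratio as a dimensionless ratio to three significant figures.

For a solenoid, L ∝ μᵣN²A/ℓ.
L₂/L₁ = (3.5)^-1 × (4)^2 × (2) = 9.14.

L₂/L₁ = 9.14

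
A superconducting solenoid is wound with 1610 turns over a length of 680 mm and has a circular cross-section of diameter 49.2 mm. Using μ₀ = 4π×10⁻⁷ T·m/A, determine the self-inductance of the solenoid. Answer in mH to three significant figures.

A = π(d/2)² = π(2.460×10^-2 m)² = 1.901×10^-3 m².
For a long solenoid, L = μ₀N²A/ℓ.
L = (4π×10⁻⁷)(1610)²(1.901×10^-3)/(0.68 m) = 9.107×10^-3 H.

L ≈ 9.11 mH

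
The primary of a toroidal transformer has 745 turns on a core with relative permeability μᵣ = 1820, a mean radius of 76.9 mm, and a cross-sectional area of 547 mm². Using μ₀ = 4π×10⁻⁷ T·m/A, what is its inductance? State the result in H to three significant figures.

For a thin toroid, L = μ₀μᵣN²A/(2πR).
L = (4π×10⁻⁷)(1820)(745)²(5.470×10^-4) / (2π×7.690×10^-2 m) = 1.437 H.

L ≈ 1.44 H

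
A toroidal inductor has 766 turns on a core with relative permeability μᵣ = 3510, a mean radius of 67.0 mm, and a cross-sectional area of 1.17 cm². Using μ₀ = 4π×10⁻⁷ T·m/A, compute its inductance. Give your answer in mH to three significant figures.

For a thin toroid, L = μ₀μᵣN²A/(2πR).
L = (4π×10⁻⁷)(3510)(766)²(1.170×10^-4) / (2π×6.700×10^-2 m) = 0.7193 H.

L ≈ 719 mH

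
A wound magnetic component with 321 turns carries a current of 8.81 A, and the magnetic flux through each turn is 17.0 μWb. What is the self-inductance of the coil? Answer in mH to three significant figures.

L ≈ 0.619 mH

Self-inductance is defined by L = NΦ_B/I (flux linkage over current).
L = (321)(1.700×10^-5 Wb)/(8.81 A) = 6.194×10^-4 H.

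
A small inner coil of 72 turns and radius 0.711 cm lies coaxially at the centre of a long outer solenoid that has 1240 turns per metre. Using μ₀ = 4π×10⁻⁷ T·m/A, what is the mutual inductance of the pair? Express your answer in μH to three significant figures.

The outer solenoid produces a uniform field B₁ = μ₀n₁I₁ across the inner coil,
so the flux linkage is N₂Φ = N₂B₁A₂ = μ₀n₁N₂A₂·I₁, giving M = μ₀n₁N₂A₂.
A₂ = πr² = π(7.110×10^-3 m)² = 1.588×10^-4 m².
M = (4π×10⁻⁷)(1240)(72)(1.588×10^-4) = 1.782×10^-5 H.

M ≈ 17.8 μH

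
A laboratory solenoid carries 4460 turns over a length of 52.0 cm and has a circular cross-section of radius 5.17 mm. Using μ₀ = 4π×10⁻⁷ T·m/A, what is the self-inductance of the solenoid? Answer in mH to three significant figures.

L ≈ 4.04 mH

A = πr² = π(5.170×10^-3 m)² = 8.397×10^-5 m².
For a long solenoid, L = μ₀N²A/ℓ.
L = (4π×10⁻⁷)(4460)²(8.397×10^-5)/(0.52 m) = 4.037×10^-3 H.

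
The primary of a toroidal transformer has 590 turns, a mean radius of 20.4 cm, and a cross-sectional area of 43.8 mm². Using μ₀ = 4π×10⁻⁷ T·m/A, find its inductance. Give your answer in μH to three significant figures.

For a thin toroid, L = μ₀N²A/(2πR).
L = (4π×10⁻⁷)(590)²(4.380×10^-5) / (2π×0.204 m) = 1.4948×10^-5 H.

L ≈ 14.9 μH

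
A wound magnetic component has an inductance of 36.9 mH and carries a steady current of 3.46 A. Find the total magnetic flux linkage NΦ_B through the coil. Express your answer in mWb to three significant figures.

From L = NΦ_B/I, the flux linkage is NΦ_B = LI.
NΦ_B = (3.690×10^-2 H)(3.46 A) = 0.1277 Wb.

NΦ_B ≈ 128 mWb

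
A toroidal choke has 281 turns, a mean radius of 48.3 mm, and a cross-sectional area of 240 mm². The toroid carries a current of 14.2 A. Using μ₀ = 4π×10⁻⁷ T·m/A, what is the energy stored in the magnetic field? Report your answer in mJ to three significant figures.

U ≈ 7.91 mJ

L = μ₀N²A/(2πR) = (4π×10⁻⁷)(281)²(2.400×10^-4)/(2π×4.830×10^-2) = 7.847×10^-5 H.
U = ½LI² = ½(7.847×10^-5)(14.2)² = 7.911×10^-3 J.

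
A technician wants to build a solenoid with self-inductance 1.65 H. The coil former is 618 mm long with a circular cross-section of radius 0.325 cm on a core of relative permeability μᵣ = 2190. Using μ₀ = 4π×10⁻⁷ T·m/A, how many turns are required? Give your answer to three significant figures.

N ≈ 3340 turns

A = πr² = π(3.250×10^-3 m)² = 3.318×10^-5 m².
From L = μ₀μᵣN²A/ℓ, N = √(Lℓ / (μ₀μᵣA)).
N = √[(1.65)(0.618) / ((4π×10⁻⁷)(2190)×3.318×10^-5)] = √(1.117×10^7) ≈ 3341.6.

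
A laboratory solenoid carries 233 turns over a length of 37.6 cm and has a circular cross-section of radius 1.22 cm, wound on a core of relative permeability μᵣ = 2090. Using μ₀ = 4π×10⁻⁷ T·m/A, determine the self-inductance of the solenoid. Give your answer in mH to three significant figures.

L ≈ 177 mH

A = πr² = π(1.220×10^-2 m)² = 4.676×10^-4 m².
For a long solenoid, L = μ₀μᵣN²A/ℓ.
L = (4π×10⁻⁷)(2090)(233)²(4.676×10^-4)/(0.376 m) = 0.1773 H.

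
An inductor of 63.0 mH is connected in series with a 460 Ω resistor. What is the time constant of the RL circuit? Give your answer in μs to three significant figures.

τ = L/R = (6.300×10^-2 H)/(460 Ω) = 1.370×10^-4 s.

τ ≈ 137 μs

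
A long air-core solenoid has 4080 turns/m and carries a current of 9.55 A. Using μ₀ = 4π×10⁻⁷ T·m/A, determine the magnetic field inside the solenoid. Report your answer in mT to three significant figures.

B ≈ 49.0 mT

Inside a long solenoid, B = μ₀nI.
B = (4π×10⁻⁷)(4.080×10^3 m⁻¹)(9.55 A) = 4.896×10^-2 T.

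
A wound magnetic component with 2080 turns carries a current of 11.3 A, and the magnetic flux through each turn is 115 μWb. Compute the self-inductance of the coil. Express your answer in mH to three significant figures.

Self-inductance is defined by L = NΦ_B/I (flux linkage over current).
L = (2080)(1.150×10^-4 Wb)/(11.3 A) = 2.117×10^-2 H.

L ≈ 21.2 mH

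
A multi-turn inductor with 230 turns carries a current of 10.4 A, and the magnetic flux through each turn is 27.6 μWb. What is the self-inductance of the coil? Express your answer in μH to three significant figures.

Self-inductance is defined by L = NΦ_B/I (flux linkage over current).
L = (230)(2.760×10^-5 Wb)/(10.4 A) = 6.104×10^-4 H.

L ≈ 610 μH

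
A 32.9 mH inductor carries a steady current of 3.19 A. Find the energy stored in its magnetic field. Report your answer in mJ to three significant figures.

U ≈ 167 mJ

Stored magnetic energy: U = ½LI².
U = ½(3.290×10^-2 H)(3.19 A)² = 0.1674 J.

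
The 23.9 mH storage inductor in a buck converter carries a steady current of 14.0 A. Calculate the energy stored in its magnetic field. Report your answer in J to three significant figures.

Stored magnetic energy: U = ½LI².
U = ½(2.390×10^-2 H)(14.0 A)² = 2.342 J.

U ≈ 2.34 J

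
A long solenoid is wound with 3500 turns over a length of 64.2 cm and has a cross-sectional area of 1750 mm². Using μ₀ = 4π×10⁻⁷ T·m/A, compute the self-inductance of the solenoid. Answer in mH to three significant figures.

L ≈ 42.0 mH

A = 1750 mm² = 1.750×10^-3 m².
For a long solenoid, L = μ₀N²A/ℓ.
L = (4π×10⁻⁷)(3500)²(1.750×10^-3)/(0.642 m) = 4.196×10^-2 H.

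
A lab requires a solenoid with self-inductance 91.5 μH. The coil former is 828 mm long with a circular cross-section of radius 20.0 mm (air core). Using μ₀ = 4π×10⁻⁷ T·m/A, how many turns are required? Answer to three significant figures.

N ≈ 219 turns

A = πr² = π(2.000×10^-2 m)² = 1.257×10^-3 m².
From L = μ₀N²A/ℓ, N = √(Lℓ / (μ₀A)).
N = √[(9.150×10^-5)(0.828) / ((4π×10⁻⁷)×1.257×10^-3)] = √(4.798×10^4) ≈ 219.0.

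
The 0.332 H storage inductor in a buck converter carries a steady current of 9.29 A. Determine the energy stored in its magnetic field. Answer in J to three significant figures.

Stored magnetic energy: U = ½LI².
U = ½(0.332 H)(9.29 A)² = 14.33 J.

U ≈ 14.3 J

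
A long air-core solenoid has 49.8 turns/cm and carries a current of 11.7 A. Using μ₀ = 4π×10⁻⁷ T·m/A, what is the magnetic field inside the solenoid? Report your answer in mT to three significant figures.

B ≈ 73.2 mT

Inside a long solenoid, B = μ₀nI.
B = (4π×10⁻⁷)(4.980×10^3 m⁻¹)(11.7 A) = 7.322×10^-2 T.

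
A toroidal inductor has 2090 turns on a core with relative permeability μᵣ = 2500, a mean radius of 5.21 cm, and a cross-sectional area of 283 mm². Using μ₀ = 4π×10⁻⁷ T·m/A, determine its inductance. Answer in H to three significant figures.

L ≈ 11.9 H

For a thin toroid, L = μ₀μᵣN²A/(2πR).
L = (4π×10⁻⁷)(2500)(2090)²(2.830×10^-4) / (2π×5.210×10^-2 m) = 11.86 H.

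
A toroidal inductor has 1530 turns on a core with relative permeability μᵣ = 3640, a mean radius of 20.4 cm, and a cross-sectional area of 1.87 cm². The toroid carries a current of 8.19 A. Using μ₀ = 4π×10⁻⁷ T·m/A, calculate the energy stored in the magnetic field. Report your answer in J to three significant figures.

L = μ₀μᵣN²A/(2πR) = (4π×10⁻⁷)(3640)(1530)²(1.870×10^-4)/(2π×0.204) = 1.562 H.
U = ½LI² = ½(1.562)(8.19)² = 52.39 J.

U ≈ 52.4 J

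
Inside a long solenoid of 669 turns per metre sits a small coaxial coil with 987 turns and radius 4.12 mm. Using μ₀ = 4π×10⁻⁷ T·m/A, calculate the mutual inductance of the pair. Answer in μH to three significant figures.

The outer solenoid produces a uniform field B₁ = μ₀n₁I₁ across the inner coil,
so the flux linkage is N₂Φ = N₂B₁A₂ = μ₀n₁N₂A₂·I₁, giving M = μ₀n₁N₂A₂.
A₂ = πr² = π(4.120×10^-3 m)² = 5.333×10^-5 m².
M = (4π×10⁻⁷)(669)(987)(5.333×10^-5) = 4.4248×10^-5 H.

M ≈ 44.2 μH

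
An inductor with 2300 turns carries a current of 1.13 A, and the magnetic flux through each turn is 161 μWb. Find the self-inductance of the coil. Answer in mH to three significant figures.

Self-inductance is defined by L = NΦ_B/I (flux linkage over current).
L = (2300)(1.610×10^-4 Wb)/(1.13 A) = 0.3277 H.

L ≈ 328 mH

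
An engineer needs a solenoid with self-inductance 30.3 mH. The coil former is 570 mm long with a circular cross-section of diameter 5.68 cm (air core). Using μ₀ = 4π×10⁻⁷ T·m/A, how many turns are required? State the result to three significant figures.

N ≈ 2330 turns

A = π(d/2)² = π(2.840×10^-2 m)² = 2.534×10^-3 m².
From L = μ₀N²A/ℓ, N = √(Lℓ / (μ₀A)).
N = √[(3.030×10^-2)(0.57) / ((4π×10⁻⁷)×2.534×10^-3)] = √(5.424×10^6) ≈ 2329.0.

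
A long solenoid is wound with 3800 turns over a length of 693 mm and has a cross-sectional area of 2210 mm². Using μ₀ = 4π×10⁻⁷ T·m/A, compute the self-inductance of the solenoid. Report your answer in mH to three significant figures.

L ≈ 57.9 mH

A = 2210 mm² = 2.210×10^-3 m².
For a long solenoid, L = μ₀N²A/ℓ.
L = (4π×10⁻⁷)(3800)²(2.210×10^-3)/(0.693 m) = 5.787×10^-2 H.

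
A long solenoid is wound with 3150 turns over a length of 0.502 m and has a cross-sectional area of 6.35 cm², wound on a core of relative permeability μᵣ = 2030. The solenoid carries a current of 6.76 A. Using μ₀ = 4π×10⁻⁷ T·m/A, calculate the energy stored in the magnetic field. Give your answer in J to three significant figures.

U ≈ 732 J

A = 6.35 cm² = 6.350×10^-4 m².
L = μ₀μᵣN²A/ℓ = (4π×10⁻⁷)(2030)(3150)²(6.350×10^-4)/(0.502) = 32.02 H.
U = ½LI² = ½(32.02)(6.76)² = 731.6 J.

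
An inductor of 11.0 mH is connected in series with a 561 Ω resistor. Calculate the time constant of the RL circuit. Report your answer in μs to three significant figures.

τ = L/R = (1.100×10^-2 H)/(561 Ω) = 1.961×10^-5 s.

τ ≈ 19.6 μs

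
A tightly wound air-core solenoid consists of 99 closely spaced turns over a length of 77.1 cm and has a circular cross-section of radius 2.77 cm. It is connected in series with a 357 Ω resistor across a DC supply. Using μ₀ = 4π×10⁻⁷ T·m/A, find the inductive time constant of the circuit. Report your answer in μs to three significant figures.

A = πr² = π(2.770×10^-2 m)² = 2.411×10^-3 m².
L = μ₀N²A/ℓ = (4π×10⁻⁷)(99)²(2.411×10^-3)/(0.771) = 3.851×10^-5 H.
τ = L/R = (3.851×10^-5)/(357) = 1.079×10^-7 s.

τ ≈ 0.108 μs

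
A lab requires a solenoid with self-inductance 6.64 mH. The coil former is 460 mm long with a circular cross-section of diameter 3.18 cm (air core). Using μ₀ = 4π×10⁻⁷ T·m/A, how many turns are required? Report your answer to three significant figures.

N ≈ 1750 turns

A = π(d/2)² = π(1.590×10^-2 m)² = 7.942×10^-4 m².
From L = μ₀N²A/ℓ, N = √(Lℓ / (μ₀A)).
N = √[(6.640×10^-3)(0.46) / ((4π×10⁻⁷)×7.942×10^-4)] = √(3.060×10^6) ≈ 1749.4.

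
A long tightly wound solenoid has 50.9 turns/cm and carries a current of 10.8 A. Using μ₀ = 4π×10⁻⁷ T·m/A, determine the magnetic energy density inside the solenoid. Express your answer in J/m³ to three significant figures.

B = μ₀nI = (4π×10⁻⁷)(5.090×10^3)(10.8) = 6.908×10^-2 T.
u = B²/(2μ₀) = (6.908×10^-2)²/(2×4π×10⁻⁷) = 1.899×10^3 J/m³.

u ≈ 1900 J/m³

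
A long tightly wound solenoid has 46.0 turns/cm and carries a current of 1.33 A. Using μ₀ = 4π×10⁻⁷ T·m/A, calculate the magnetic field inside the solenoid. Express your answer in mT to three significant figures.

Inside a long solenoid, B = μ₀nI.
B = (4π×10⁻⁷)(4.600×10^3 m⁻¹)(1.33 A) = 7.688×10^-3 T.

B ≈ 7.69 mT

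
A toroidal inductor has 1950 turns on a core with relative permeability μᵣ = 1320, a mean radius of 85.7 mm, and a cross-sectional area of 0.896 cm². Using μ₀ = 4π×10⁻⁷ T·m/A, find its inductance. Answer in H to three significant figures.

For a thin toroid, L = μ₀μᵣN²A/(2πR).
L = (4π×10⁻⁷)(1320)(1950)²(8.960×10^-5) / (2π×8.570×10^-2 m) = 1.05 H.

L ≈ 1.05 H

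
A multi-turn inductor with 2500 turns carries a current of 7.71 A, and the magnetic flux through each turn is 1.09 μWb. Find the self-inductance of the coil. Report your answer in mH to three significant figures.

Self-inductance is defined by L = NΦ_B/I (flux linkage over current).
L = (2500)(1.090×10^-6 Wb)/(7.71 A) = 3.534×10^-4 H.

L ≈ 0.353 mH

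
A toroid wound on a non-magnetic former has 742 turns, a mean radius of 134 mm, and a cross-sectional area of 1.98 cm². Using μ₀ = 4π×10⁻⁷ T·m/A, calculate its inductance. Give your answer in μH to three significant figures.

For a thin toroid, L = μ₀N²A/(2πR).
L = (4π×10⁻⁷)(742)²(1.980×10^-4) / (2π×0.134 m) = 1.627×10^-4 H.

L ≈ 163 μH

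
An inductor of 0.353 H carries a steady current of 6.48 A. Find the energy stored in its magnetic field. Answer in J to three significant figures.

Stored magnetic energy: U = ½LI².
U = ½(0.353 H)(6.48 A)² = 7.411 J.

U ≈ 7.41 J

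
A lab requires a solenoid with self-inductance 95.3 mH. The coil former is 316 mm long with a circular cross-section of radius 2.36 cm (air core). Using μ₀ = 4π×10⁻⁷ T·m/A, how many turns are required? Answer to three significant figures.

A = πr² = π(2.360×10^-2 m)² = 1.750×10^-3 m².
From L = μ₀N²A/ℓ, N = √(Lℓ / (μ₀A)).
N = √[(9.530×10^-2)(0.316) / ((4π×10⁻⁷)×1.750×10^-3)] = √(1.370×10^7) ≈ 3700.8.

N ≈ 3700 turns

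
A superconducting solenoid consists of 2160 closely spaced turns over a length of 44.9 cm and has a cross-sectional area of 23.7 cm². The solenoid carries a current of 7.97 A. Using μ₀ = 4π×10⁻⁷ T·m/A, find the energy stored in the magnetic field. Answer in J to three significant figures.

U ≈ 0.983 J

A = 23.7 cm² = 2.370×10^-3 m².
L = μ₀N²A/ℓ = (4π×10⁻⁷)(2160)²(2.370×10^-3)/(0.449) = 3.0947×10^-2 H.
U = ½LI² = ½(3.0947×10^-2)(7.97)² = 0.9829 J.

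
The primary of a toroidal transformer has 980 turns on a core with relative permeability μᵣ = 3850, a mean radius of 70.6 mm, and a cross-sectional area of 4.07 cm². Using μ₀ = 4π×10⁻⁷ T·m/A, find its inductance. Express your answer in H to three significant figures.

For a thin toroid, L = μ₀μᵣN²A/(2πR).
L = (4π×10⁻⁷)(3850)(980)²(4.070×10^-4) / (2π×7.060×10^-2 m) = 4.263 H.

L ≈ 4.26 H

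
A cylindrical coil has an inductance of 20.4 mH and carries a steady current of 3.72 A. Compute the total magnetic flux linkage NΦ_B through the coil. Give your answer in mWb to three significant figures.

From L = NΦ_B/I, the flux linkage is NΦ_B = LI.
NΦ_B = (2.040×10^-2 H)(3.72 A) = 7.589×10^-2 Wb.

NΦ_B ≈ 75.9 mWb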